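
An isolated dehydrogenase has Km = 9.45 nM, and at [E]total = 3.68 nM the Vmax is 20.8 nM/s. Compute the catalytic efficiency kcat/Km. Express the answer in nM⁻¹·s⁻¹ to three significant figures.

kcat = Vmax/[E]total = 20.8/3.68 = 5.65 s⁻¹.
kcat/Km = 5.65/9.45 = 0.598 nM⁻¹·s⁻¹.

0.598 nM⁻¹·s⁻¹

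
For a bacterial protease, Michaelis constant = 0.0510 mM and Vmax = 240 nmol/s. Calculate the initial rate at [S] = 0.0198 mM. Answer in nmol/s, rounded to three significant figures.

v = Vmax·[S]/(Km + [S]) = 240 × 0.0198 / (0.0510 + 0.0198)
  = 4.752 / 0.07080 = 67.1 nmol/s.

67.1 nmol/s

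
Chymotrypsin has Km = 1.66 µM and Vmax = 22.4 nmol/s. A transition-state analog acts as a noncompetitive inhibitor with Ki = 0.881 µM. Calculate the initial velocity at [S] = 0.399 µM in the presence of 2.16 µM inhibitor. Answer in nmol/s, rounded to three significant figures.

1.26 nmol/s

α = 1 + [I]/Ki = 1 + 2.16/0.881 = 3.452.
For a noncompetitive inhibitor, Vmax is reduced to Vmax/α while Km is unchanged: Km,app = 1.66 µM, Vmax,app = 6.49 nmol/s.
v = Vmax,app·[S]/(Km,app + [S]) = 6.49 × 0.399/(1.66 + 0.399) = 1.26 nmol/s.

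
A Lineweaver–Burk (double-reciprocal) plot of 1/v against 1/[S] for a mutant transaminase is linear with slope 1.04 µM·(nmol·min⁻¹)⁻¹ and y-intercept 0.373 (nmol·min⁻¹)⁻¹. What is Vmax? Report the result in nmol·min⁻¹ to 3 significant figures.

2.68 nmol·min⁻¹

The y-intercept of a Lineweaver–Burk plot equals 1/Vmax, so Vmax = 1/0.373 = 2.68 nmol·min⁻¹.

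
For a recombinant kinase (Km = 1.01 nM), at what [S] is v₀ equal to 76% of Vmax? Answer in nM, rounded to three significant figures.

v/Vmax = [S]/(Km+[S]) = 0.76, so [S] = Km·0.76/(1 − 0.76) = 1.01 × 3.167.
[S] = 3.20 nM.

3.20 nM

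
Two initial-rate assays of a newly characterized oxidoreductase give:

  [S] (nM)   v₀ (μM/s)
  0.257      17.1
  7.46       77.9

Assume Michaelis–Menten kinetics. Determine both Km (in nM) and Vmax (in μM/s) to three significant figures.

Km = 1.08 nM; Vmax = 89.2 μM/s

In reciprocal form, 1/v = (Km/Vmax)·(1/[S]) + 1/Vmax. The two points give (1/[S], 1/v) = (3.891, 0.05848) and (0.1340, 0.01284).
Slope = (0.05848 − 0.01284)/(3.891 − 0.1340) = 0.01215; intercept = 0.05848 − 0.01215×3.891 = 0.01121.
Vmax = 1/intercept = 89.2 μM/s; Km = slope × Vmax = 0.01215 × 89.2 = 1.08 nM.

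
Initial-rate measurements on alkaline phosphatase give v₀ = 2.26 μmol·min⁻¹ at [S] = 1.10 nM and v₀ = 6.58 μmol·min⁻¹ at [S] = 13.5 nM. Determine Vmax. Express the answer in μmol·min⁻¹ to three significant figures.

From v = Vmax[S]/(Km+[S]), each point gives Vmax = v(Km+[S])/[S].
Equating: 2.26(Km+1.10)/1.10 = 6.58(Km+13.5)/13.5.
2.055·Km + 2.26 = 0.4874·Km + 6.58, so (2.055 − 0.4874)·Km = 6.58 − 2.26.
Km = 4.320/1.567 = 2.76 nM; then Vmax = 2.26(2.76+1.10)/1.10 = 7.92 μmol·min⁻¹.

7.92 μmol·min⁻¹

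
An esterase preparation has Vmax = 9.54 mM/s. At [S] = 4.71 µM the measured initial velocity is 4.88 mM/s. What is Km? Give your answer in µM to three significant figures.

4.50 µM

From v = Vmax[S]/(Km+[S]), Km = [S](Vmax − v)/v.
Km = 4.71 × (9.54 − 4.88) / 4.88 = 21.95/4.88 = 4.50 µM.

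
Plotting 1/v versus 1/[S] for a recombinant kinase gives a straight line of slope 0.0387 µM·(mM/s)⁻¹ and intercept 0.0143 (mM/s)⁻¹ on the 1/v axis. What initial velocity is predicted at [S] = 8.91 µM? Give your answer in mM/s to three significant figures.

The y-intercept is 1/Vmax, so Vmax = 1/0.0143 = 69.9 mM/s.
The slope is Km/Vmax, so Km = 0.0387 × 69.9 = 2.71 µM.
Then v = 69.9 × 8.91/(2.71 + 8.91) = 53.6 mM/s.

53.6 mM/s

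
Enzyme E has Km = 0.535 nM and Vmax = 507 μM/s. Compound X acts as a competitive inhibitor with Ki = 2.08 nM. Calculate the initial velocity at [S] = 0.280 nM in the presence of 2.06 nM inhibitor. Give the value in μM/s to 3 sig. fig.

106 μM/s

α = 1 + [I]/Ki = 1 + 2.06/2.08 = 1.990.
For a competitive inhibitor, Vmax is unchanged and the apparent Km becomes α·Km: Km,app = 1.06 nM, Vmax,app = 507 μM/s.
v = Vmax,app·[S]/(Km,app + [S]) = 507 × 0.280/(1.06 + 0.280) = 106 μM/s.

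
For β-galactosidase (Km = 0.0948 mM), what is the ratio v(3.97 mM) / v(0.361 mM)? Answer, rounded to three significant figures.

1.23

The fractional saturations are [S]/(Km+[S]) = 0.361/0.4558 = 0.7920 and 3.97/4.065 = 0.9767.
v₂/v₁ is just their ratio: 0.9767/0.7920 = 1.23.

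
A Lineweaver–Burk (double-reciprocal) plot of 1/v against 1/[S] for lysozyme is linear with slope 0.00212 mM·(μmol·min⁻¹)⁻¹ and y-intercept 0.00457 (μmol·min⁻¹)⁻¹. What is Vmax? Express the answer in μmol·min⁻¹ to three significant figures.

219 μmol·min⁻¹

The y-intercept of a Lineweaver–Burk plot equals 1/Vmax, so Vmax = 1/0.00457 = 219 μmol·min⁻¹.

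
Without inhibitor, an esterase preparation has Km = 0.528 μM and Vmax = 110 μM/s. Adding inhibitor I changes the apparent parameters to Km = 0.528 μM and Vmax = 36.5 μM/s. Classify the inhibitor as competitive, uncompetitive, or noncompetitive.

noncompetitive

Vmax decreases (110 → 36.5 μM/s) while Km is unchanged — pure noncompetitive inhibition.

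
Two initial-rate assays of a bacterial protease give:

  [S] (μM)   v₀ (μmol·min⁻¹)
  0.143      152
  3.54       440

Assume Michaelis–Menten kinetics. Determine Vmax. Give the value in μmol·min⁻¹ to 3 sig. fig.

478 μmol·min⁻¹

From v = Vmax[S]/(Km+[S]), each point gives Vmax = v(Km+[S])/[S].
Equating: 152(Km+0.143)/0.143 = 440(Km+3.54)/3.54.
1063·Km + 152 = 124.3·Km + 440, so (1063 − 124.3)·Km = 440 − 152.
Km = 288.0/938.6 = 0.307 μM; then Vmax = 152(0.307+0.143)/0.143 = 478 μmol·min⁻¹.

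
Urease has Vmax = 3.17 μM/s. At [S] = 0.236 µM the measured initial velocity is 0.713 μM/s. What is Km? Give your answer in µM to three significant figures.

v/Vmax = 0.713/3.17 = 0.2249 = [S]/(Km+[S]).
So Km + [S] = [S]/0.2249 = 1.049 µM, giving Km = 1.049 − 0.236 = 0.813 µM.

0.813 µM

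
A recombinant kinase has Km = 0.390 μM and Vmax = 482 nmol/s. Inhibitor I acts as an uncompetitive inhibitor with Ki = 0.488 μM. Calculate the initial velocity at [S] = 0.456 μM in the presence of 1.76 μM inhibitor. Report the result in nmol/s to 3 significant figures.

88.2 nmol/s

With α = 1 + [I]/Ki = 1 + 1.76/0.488 = 4.607, the uncompetitive rate law is v = (Vmax/α)·[S] / (Km/α + [S]).
v = (482/4.607)×0.456 / (0.390/4.607 + 0.456) = 47.71/0.5407 = 88.2 nmol/s.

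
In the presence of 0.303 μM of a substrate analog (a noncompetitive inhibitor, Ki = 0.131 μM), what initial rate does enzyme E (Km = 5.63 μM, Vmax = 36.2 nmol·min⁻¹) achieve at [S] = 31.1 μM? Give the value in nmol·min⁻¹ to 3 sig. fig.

9.25 nmol·min⁻¹

With α = 1 + [I]/Ki = 1 + 0.303/0.131 = 3.313, the noncompetitive rate law is v = (Vmax/α)·[S] / (Km + [S]).
v = (36.2/3.313)×31.1 / (5.63 + 31.1) = 339.8/36.73 = 9.25 nmol·min⁻¹.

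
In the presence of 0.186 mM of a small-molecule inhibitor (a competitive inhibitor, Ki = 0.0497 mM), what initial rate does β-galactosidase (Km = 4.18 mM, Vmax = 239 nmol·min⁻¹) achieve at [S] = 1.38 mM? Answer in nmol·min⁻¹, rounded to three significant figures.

α = 1 + [I]/Ki = 1 + 0.186/0.0497 = 4.742.
For a competitive inhibitor, Vmax is unchanged and the apparent Km becomes α·Km: Km,app = 19.8 mM, Vmax,app = 239 nmol·min⁻¹.
v = Vmax,app·[S]/(Km,app + [S]) = 239 × 1.38/(19.8 + 1.38) = 15.6 nmol·min⁻¹.

15.6 nmol·min⁻¹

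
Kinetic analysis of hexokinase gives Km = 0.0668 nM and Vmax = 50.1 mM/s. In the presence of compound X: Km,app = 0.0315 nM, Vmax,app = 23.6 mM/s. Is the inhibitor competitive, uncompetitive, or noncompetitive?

uncompetitive

Both Km and Vmax decrease by the same factor (~2.12-fold) — characteristic of uncompetitive inhibition.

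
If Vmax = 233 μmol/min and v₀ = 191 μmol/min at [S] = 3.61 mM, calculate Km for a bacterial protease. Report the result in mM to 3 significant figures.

From v = Vmax[S]/(Km+[S]), Km = [S](Vmax − v)/v.
Km = 3.61 × (233 − 191) / 191 = 151.6/191 = 0.794 mM.

0.794 mM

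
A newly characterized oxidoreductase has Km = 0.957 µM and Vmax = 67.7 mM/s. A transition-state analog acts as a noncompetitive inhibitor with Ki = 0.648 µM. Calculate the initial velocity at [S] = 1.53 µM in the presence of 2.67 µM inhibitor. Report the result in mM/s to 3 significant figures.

8.13 mM/s

With α = 1 + [I]/Ki = 1 + 2.67/0.648 = 5.120, the noncompetitive rate law is v = (Vmax/α)·[S] / (Km + [S]).
v = (67.7/5.120)×1.53 / (0.957 + 1.53) = 20.23/2.487 = 8.13 mM/s.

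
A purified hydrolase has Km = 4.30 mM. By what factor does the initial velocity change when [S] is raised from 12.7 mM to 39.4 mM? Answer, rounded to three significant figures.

1.21

Since Vmax cancels, v₂/v₁ = [S]₂(Km+[S]₁) / [S]₁(Km+[S]₂).
= 39.4×(4.30+12.7) / (12.7×(4.30+39.4)) = 669.8/555.0 = 1.21.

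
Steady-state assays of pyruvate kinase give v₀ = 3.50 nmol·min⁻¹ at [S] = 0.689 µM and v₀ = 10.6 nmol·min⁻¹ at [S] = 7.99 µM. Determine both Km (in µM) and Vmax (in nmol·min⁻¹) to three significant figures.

In reciprocal form, 1/v = (Km/Vmax)·(1/[S]) + 1/Vmax. The two points give (1/[S], 1/v) = (1.451, 0.2857) and (0.1252, 0.09434).
Slope = (0.2857 − 0.09434)/(1.451 − 0.1252) = 0.1443; intercept = 0.2857 − 0.1443×1.451 = 0.07628.
Vmax = 1/intercept = 13.1 nmol·min⁻¹; Km = slope × Vmax = 0.1443 × 13.1 = 1.89 µM.

Km = 1.89 µM; Vmax = 13.1 nmol·min⁻¹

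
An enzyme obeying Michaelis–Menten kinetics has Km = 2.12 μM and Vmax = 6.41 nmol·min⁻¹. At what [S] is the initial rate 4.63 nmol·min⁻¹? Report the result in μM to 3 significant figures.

Rearranging v = Vmax[S]/(Km+[S]) gives [S] = Km·v/(Vmax − v).
[S] = 2.12 × 4.63 / (6.41 − 4.63) = 9.816/1.780 = 5.51 μM.

5.51 μM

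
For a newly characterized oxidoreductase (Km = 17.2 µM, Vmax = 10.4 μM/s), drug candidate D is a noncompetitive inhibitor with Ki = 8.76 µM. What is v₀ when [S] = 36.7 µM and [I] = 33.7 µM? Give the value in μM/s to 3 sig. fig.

With α = 1 + [I]/Ki = 1 + 33.7/8.76 = 4.847, the noncompetitive rate law is v = (Vmax/α)·[S] / (Km + [S]).
v = (10.4/4.847)×36.7 / (17.2 + 36.7) = 78.75/53.90 = 1.46 μM/s.

1.46 μM/s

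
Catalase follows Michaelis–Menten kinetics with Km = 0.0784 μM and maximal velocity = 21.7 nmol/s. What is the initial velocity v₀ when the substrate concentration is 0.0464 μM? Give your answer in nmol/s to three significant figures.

8.07 nmol/s

[S]/(Km+[S]) = 0.0464/0.1248 = 0.3718, the fractional saturation.
v = 0.3718 × Vmax = 0.3718 × 21.7 = 8.07 nmol/s.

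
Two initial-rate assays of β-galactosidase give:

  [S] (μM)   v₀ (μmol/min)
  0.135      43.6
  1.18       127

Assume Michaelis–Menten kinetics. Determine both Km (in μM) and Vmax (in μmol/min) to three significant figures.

From v = Vmax[S]/(Km+[S]), each point gives Vmax = v(Km+[S])/[S].
Equating: 43.6(Km+0.135)/0.135 = 127(Km+1.18)/1.18.
323.0·Km + 43.6 = 107.6·Km + 127, so (323.0 − 107.6)·Km = 127 − 43.6.
Km = 83.40/215.3 = 0.387 μM; then Vmax = 43.6(0.387+0.135)/0.135 = 169 μmol/min.

Km = 0.387 μM; Vmax = 169 μmol/min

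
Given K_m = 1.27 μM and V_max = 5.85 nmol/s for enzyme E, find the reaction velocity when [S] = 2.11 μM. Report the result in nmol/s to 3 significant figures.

3.65 nmol/s

v = Vmax·[S]/(Km + [S]) = 5.85 × 2.11 / (1.27 + 2.11)
  = 12.34 / 3.380 = 3.65 nmol/s.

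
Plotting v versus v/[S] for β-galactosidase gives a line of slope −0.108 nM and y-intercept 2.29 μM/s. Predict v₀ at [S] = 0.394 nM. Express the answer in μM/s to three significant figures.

1.80 μM/s

In the Eadie–Hofstee form v = Vmax − Km·(v/[S]), the slope is −Km and the intercept is Vmax, so Km = 0.108 nM and Vmax = 2.29 μM/s.
v = 2.29 × 0.394/(0.108 + 0.394) = 1.80 μM/s.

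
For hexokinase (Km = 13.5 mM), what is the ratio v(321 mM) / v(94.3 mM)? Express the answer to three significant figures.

The fractional saturations are [S]/(Km+[S]) = 94.3/107.8 = 0.8748 and 321/334.5 = 0.9596.
v₂/v₁ is just their ratio: 0.9596/0.8748 = 1.10.

1.10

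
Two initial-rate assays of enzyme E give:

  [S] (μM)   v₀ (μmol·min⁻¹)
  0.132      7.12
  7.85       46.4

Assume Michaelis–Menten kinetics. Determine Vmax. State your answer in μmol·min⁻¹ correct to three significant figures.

In reciprocal form, 1/v = (Km/Vmax)·(1/[S]) + 1/Vmax. The two points give (1/[S], 1/v) = (7.576, 0.1404) and (0.1274, 0.02155).
Slope = (0.1404 − 0.02155)/(7.576 − 0.1274) = 0.01596; intercept = 0.1404 − 0.01596×7.576 = 0.01952.
Vmax = 1/intercept = 51.2 μmol·min⁻¹; Km = slope × Vmax = 0.01596 × 51.2 = 0.818 μM.

51.2 μmol·min⁻¹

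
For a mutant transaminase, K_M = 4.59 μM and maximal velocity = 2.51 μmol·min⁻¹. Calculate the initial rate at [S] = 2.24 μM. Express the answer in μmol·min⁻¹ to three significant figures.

[S]/(Km+[S]) = 2.24/6.830 = 0.3280, the fractional saturation.
v = 0.3280 × Vmax = 0.3280 × 2.51 = 0.823 μmol·min⁻¹.

0.823 μmol·min⁻¹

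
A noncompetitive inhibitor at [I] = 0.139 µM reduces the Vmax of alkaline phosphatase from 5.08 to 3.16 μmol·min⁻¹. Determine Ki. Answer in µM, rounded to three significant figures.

Noncompetitive: Vmax,app = Vmax/α with α = 1 + [I]/Ki.
α = Vmax/Vmax,app = 5.08/3.16 = 1.608.
Since α = 1 + [I]/Ki, [I]/Ki = 1.608 − 1 = 0.6076 and Ki = 0.139/0.6076 = 0.229 µM.

0.229 µM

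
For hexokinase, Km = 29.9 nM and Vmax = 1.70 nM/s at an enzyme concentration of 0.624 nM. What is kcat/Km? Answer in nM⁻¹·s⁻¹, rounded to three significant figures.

kcat = Vmax/[E]total = 1.70/0.624 = 2.72 s⁻¹.
kcat/Km = 2.72/29.9 = 0.0911 nM⁻¹·s⁻¹.

0.0911 nM⁻¹·s⁻¹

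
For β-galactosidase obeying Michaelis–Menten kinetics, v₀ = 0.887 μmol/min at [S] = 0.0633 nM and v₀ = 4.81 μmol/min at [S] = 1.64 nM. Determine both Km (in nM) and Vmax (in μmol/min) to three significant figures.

From v = Vmax[S]/(Km+[S]), each point gives Vmax = v(Km+[S])/[S].
Equating: 0.887(Km+0.0633)/0.0633 = 4.81(Km+1.64)/1.64.
14.01·Km + 0.887 = 2.933·Km + 4.81, so (14.01 − 2.933)·Km = 4.81 − 0.887.
Km = 3.923/11.08 = 0.354 nM; then Vmax = 0.887(0.354+0.0633)/0.0633 = 5.85 μmol/min.

Km = 0.354 nM; Vmax = 5.85 μmol/min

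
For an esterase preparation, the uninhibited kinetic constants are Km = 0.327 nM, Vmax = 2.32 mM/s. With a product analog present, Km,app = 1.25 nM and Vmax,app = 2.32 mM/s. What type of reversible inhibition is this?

competitive

Km increases (0.327 → 1.25 nM) while Vmax is unchanged — the hallmark of competitive inhibition.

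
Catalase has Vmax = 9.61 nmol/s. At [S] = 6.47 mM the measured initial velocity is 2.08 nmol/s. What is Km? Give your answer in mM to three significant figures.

23.4 mM

From v = Vmax[S]/(Km+[S]), Km = [S](Vmax − v)/v.
Km = 6.47 × (9.61 − 2.08) / 2.08 = 48.72/2.08 = 23.4 mM.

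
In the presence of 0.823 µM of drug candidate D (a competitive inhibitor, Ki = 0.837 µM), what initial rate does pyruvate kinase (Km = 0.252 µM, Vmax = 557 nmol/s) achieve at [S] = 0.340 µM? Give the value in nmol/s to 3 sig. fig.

226 nmol/s

With α = 1 + [I]/Ki = 1 + 0.823/0.837 = 1.983, the competitive rate law is v = Vmax[S] / (αKm + [S]).
v = 557×0.340 / (1.983×0.252 + 0.340) = 189.4/0.8398 = 226 nmol/s.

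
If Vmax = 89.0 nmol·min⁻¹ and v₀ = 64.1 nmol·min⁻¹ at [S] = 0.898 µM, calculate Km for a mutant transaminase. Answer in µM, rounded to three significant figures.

0.349 µM

v/Vmax = 64.1/89.0 = 0.7202 = [S]/(Km+[S]).
So Km + [S] = [S]/0.7202 = 1.247 µM, giving Km = 1.247 − 0.898 = 0.349 µM.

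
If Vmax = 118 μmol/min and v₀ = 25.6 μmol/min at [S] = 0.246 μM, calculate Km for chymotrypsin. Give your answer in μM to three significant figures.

v/Vmax = 25.6/118 = 0.2169 = [S]/(Km+[S]).
So Km + [S] = [S]/0.2169 = 1.134 μM, giving Km = 1.134 − 0.246 = 0.888 μM.

0.888 μM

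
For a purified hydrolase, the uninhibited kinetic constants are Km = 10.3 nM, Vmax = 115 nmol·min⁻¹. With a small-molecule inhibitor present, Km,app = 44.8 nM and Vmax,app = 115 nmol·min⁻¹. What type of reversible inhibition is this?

Km increases (10.3 → 44.8 nM) while Vmax is unchanged — the hallmark of competitive inhibition.

competitive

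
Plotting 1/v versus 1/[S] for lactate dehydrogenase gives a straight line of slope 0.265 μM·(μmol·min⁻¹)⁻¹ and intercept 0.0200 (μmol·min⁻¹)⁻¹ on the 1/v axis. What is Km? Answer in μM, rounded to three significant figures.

13.2 μM

y-intercept = 1/Vmax ⇒ Vmax = 50.0 μmol·min⁻¹; slope = Km/Vmax ⇒ Km = slope × Vmax.
Km = 0.265 × 50.0 = 13.2 μM.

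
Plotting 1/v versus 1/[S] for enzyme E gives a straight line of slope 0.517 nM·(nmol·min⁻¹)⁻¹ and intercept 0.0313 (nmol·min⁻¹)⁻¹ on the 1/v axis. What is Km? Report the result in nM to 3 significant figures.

16.5 nM

y-intercept = 1/Vmax ⇒ Vmax = 31.9 nmol·min⁻¹; slope = Km/Vmax ⇒ Km = slope × Vmax.
Km = 0.517 × 31.9 = 16.5 nM.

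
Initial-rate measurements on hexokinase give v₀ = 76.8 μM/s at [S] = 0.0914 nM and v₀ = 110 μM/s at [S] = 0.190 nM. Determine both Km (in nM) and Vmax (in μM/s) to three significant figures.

Km = 0.127 nM; Vmax = 184 μM/s

From v = Vmax[S]/(Km+[S]), each point gives Vmax = v(Km+[S])/[S].
Equating: 76.8(Km+0.0914)/0.0914 = 110(Km+0.190)/0.190.
840.3·Km + 76.8 = 578.9·Km + 110, so (840.3 − 578.9)·Km = 110 − 76.8.
Km = 33.20/261.3 = 0.127 nM; then Vmax = 76.8(0.127+0.0914)/0.0914 = 184 μM/s.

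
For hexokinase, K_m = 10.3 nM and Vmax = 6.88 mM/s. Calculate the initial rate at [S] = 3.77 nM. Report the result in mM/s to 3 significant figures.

v = Vmax·[S]/(Km + [S]) = 6.88 × 3.77 / (10.3 + 3.77)
  = 25.94 / 14.07 = 1.84 mM/s.

1.84 mM/s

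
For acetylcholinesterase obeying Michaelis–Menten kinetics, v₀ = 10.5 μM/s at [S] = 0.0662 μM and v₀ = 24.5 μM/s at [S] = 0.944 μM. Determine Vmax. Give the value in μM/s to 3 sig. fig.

In reciprocal form, 1/v = (Km/Vmax)·(1/[S]) + 1/Vmax. The two points give (1/[S], 1/v) = (15.11, 0.09524) and (1.059, 0.04082).
Slope = (0.09524 − 0.04082)/(15.11 − 1.059) = 0.003874; intercept = 0.09524 − 0.003874×15.11 = 0.03671.
Vmax = 1/intercept = 27.2 μM/s; Km = slope × Vmax = 0.003874 × 27.2 = 0.106 μM.

27.2 μM/s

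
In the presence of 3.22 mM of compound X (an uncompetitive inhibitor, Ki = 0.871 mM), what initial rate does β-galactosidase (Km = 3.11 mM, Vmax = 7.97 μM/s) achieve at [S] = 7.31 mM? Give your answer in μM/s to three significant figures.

1.56 μM/s

With α = 1 + [I]/Ki = 1 + 3.22/0.871 = 4.697, the uncompetitive rate law is v = (Vmax/α)·[S] / (Km/α + [S]).
v = (7.97/4.697)×7.31 / (3.11/4.697 + 7.31) = 12.40/7.972 = 1.56 μM/s.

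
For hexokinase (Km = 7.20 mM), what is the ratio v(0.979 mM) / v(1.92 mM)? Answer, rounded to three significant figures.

The fractional saturations are [S]/(Km+[S]) = 1.92/9.120 = 0.2105 and 0.979/8.179 = 0.1197.
v₂/v₁ is just their ratio: 0.1197/0.2105 = 0.569.

0.569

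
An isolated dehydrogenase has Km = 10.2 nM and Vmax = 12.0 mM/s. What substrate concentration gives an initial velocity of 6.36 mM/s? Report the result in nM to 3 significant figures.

11.5 nM

The required fractional saturation is v/Vmax = 6.36/12.0 = 0.5300.
Then [S]/(Km+[S]) = 0.5300 ⇒ [S] = 10.2 × 0.5300/(1 − 0.5300) = 11.5 nM.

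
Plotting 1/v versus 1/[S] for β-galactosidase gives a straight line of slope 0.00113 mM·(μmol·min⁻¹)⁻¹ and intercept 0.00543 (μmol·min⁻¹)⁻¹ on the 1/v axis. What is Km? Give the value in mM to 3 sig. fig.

y-intercept = 1/Vmax ⇒ Vmax = 184 μmol·min⁻¹; slope = Km/Vmax ⇒ Km = slope × Vmax.
Km = 0.00113 × 184 = 0.208 mM.

0.208 mM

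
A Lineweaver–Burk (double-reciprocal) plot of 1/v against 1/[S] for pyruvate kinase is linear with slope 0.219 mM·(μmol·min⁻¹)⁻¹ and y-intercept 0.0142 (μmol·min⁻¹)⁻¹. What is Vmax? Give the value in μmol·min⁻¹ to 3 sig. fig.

70.4 μmol·min⁻¹

The y-intercept of a Lineweaver–Burk plot equals 1/Vmax, so Vmax = 1/0.0142 = 70.4 μmol·min⁻¹.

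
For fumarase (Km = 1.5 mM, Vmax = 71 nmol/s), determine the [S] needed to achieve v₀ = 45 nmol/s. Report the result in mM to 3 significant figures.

The required fractional saturation is v/Vmax = 45/71 = 0.6338.
Then [S]/(Km+[S]) = 0.6338 ⇒ [S] = 1.5 × 0.6338/(1 − 0.6338) = 2.60 mM.

2.60 mM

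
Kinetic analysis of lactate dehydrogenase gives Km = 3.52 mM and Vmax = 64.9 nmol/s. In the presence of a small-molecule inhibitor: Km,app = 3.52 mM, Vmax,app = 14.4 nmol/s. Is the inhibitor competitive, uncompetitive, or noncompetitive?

Vmax decreases (64.9 → 14.4 nmol/s) while Km is unchanged — pure noncompetitive inhibition.

noncompetitive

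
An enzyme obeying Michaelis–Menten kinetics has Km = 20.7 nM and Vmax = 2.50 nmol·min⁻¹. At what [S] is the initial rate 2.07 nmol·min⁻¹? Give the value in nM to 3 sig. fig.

The required fractional saturation is v/Vmax = 2.07/2.50 = 0.8280.
Then [S]/(Km+[S]) = 0.8280 ⇒ [S] = 20.7 × 0.8280/(1 − 0.8280) = 99.6 nM.

99.6 nM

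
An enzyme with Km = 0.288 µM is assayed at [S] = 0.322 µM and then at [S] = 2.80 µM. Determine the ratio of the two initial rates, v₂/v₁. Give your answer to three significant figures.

1.72

Since Vmax cancels, v₂/v₁ = [S]₂(Km+[S]₁) / [S]₁(Km+[S]₂).
= 2.80×(0.288+0.322) / (0.322×(0.288+2.80)) = 1.708/0.9943 = 1.72.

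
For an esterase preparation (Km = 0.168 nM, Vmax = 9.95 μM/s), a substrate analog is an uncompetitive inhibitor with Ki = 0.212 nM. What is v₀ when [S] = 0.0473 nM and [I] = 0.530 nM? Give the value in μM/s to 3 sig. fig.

1.41 μM/s

α = 1 + [I]/Ki = 1 + 0.530/0.212 = 3.500.
For an uncompetitive inhibitor, both parameters are divided by α, giving Vmax/α and Km/α: Km,app = 0.0480 nM, Vmax,app = 2.84 μM/s.
v = Vmax,app·[S]/(Km,app + [S]) = 2.84 × 0.0473/(0.0480 + 0.0473) = 1.41 μM/s.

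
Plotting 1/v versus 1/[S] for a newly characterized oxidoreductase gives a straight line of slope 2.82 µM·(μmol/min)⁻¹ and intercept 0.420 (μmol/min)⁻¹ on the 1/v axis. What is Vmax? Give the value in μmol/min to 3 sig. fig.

The y-intercept of a Lineweaver–Burk plot equals 1/Vmax, so Vmax = 1/0.420 = 2.38 μmol/min.

2.38 μmol/min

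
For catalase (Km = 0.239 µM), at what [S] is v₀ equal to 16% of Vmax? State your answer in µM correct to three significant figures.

v/Vmax = [S]/(Km+[S]) = 0.16, so [S] = Km·0.16/(1 − 0.16) = 0.239 × 0.1905.
[S] = 0.0455 µM.

0.0455 µM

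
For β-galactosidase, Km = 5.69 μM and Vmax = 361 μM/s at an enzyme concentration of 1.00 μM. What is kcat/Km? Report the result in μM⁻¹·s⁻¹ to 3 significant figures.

63.4 μM⁻¹·s⁻¹

kcat = Vmax/[E]total = 361/1.00 = 361 s⁻¹.
kcat/Km = 361/5.69 = 63.4 μM⁻¹·s⁻¹.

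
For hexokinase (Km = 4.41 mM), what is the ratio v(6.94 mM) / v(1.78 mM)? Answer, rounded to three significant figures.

2.13

The fractional saturations are [S]/(Km+[S]) = 1.78/6.190 = 0.2876 and 6.94/11.35 = 0.6115.
v₂/v₁ is just their ratio: 0.6115/0.2876 = 2.13.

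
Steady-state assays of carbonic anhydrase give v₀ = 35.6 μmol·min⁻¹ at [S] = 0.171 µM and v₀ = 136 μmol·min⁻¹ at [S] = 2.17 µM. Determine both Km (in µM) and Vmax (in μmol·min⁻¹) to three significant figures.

In reciprocal form, 1/v = (Km/Vmax)·(1/[S]) + 1/Vmax. The two points give (1/[S], 1/v) = (5.848, 0.02809) and (0.4608, 0.007353).
Slope = (0.02809 − 0.007353)/(5.848 − 0.4608) = 0.003849; intercept = 0.02809 − 0.003849×5.848 = 0.005579.
Vmax = 1/intercept = 179 μmol·min⁻¹; Km = slope × Vmax = 0.003849 × 179 = 0.690 µM.

Km = 0.690 µM; Vmax = 179 μmol·min⁻¹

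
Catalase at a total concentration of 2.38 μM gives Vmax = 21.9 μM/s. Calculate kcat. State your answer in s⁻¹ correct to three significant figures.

9.20 s⁻¹

kcat = Vmax/[E]total = 21.9 μM/s / 2.38 μM = 9.20 s⁻¹.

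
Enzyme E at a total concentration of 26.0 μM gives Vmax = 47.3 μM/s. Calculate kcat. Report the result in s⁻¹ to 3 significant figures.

kcat = Vmax/[E]total = 47.3 μM/s / 26.0 μM = 1.82 s⁻¹.

1.82 s⁻¹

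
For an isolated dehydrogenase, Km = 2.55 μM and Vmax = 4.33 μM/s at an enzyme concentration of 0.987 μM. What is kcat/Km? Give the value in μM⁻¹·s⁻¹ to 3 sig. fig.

1.72 μM⁻¹·s⁻¹

kcat = Vmax/[E]total = 4.33/0.987 = 4.39 s⁻¹.
kcat/Km = 4.39/2.55 = 1.72 μM⁻¹·s⁻¹.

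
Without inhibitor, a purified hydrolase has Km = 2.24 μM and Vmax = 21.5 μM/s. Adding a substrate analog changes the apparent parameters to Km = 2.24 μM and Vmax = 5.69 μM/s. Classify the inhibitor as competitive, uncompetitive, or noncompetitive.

Vmax decreases (21.5 → 5.69 μM/s) while Km is unchanged — pure noncompetitive inhibition.

noncompetitive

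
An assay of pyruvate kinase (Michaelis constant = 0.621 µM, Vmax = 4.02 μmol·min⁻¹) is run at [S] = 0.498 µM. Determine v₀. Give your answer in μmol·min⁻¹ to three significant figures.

1.79 μmol·min⁻¹

[S]/(Km+[S]) = 0.498/1.119 = 0.4450, the fractional saturation.
v = 0.4450 × Vmax = 0.4450 × 4.02 = 1.79 μmol·min⁻¹.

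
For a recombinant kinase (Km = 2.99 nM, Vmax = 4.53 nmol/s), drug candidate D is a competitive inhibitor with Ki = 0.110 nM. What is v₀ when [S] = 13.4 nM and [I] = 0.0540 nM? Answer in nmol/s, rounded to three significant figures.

α = 1 + [I]/Ki = 1 + 0.0540/0.110 = 1.491.
For a competitive inhibitor, Vmax is unchanged and the apparent Km becomes α·Km: Km,app = 4.46 nM, Vmax,app = 4.53 nmol/s.
v = Vmax,app·[S]/(Km,app + [S]) = 4.53 × 13.4/(4.46 + 13.4) = 3.40 nmol/s.

3.40 nmol/s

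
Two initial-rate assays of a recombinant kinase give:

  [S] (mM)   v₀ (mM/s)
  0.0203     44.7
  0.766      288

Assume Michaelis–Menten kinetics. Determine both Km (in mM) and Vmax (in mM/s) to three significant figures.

In reciprocal form, 1/v = (Km/Vmax)·(1/[S]) + 1/Vmax. The two points give (1/[S], 1/v) = (49.26, 0.02237) and (1.305, 0.003472).
Slope = (0.02237 − 0.003472)/(49.26 − 1.305) = 0.0003941; intercept = 0.02237 − 0.0003941×49.26 = 0.002958.
Vmax = 1/intercept = 338 mM/s; Km = slope × Vmax = 0.0003941 × 338 = 0.133 mM.

Km = 0.133 mM; Vmax = 338 mM/s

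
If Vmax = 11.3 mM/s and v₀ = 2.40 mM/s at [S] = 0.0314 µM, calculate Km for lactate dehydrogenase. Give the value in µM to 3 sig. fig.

From v = Vmax[S]/(Km+[S]), Km = [S](Vmax − v)/v.
Km = 0.0314 × (11.3 − 2.40) / 2.40 = 0.2795/2.40 = 0.116 µM.

0.116 µM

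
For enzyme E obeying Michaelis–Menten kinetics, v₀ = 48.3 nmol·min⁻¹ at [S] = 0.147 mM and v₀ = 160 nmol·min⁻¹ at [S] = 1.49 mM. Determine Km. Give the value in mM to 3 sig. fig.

From v = Vmax[S]/(Km+[S]), each point gives Vmax = v(Km+[S])/[S].
Equating: 48.3(Km+0.147)/0.147 = 160(Km+1.49)/1.49.
328.6·Km + 48.3 = 107.4·Km + 160, so (328.6 − 107.4)·Km = 160 − 48.3.
Km = 111.7/221.2 = 0.505 mM; then Vmax = 48.3(0.505+0.147)/0.147 = 214 nmol·min⁻¹.

0.505 mM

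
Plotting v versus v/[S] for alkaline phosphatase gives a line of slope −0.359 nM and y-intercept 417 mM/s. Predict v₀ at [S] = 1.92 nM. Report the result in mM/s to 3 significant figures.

In the Eadie–Hofstee form v = Vmax − Km·(v/[S]), the slope is −Km and the intercept is Vmax, so Km = 0.359 nM and Vmax = 417 mM/s.
v = 417 × 1.92/(0.359 + 1.92) = 351 mM/s.

351 mM/s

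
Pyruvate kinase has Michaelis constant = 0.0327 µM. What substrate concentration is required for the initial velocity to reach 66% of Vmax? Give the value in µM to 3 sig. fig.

0.0635 µM

v/Vmax = [S]/(Km+[S]) = 0.66, so [S] = Km·0.66/(1 − 0.66) = 0.0327 × 1.941.
[S] = 0.0635 µM.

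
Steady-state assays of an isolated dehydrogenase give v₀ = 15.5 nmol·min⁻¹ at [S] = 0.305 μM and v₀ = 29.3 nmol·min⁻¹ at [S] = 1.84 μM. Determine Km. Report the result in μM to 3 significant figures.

In reciprocal form, 1/v = (Km/Vmax)·(1/[S]) + 1/Vmax. The two points give (1/[S], 1/v) = (3.279, 0.06452) and (0.5435, 0.03413).
Slope = (0.06452 − 0.03413)/(3.279 − 0.5435) = 0.01111; intercept = 0.06452 − 0.01111×3.279 = 0.02809.
Vmax = 1/intercept = 35.6 nmol·min⁻¹; Km = slope × Vmax = 0.01111 × 35.6 = 0.395 μM.

0.395 μM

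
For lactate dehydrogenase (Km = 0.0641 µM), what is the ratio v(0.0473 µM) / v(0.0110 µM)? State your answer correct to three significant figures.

2.90

Since Vmax cancels, v₂/v₁ = [S]₂(Km+[S]₁) / [S]₁(Km+[S]₂).
= 0.0473×(0.0641+0.0110) / (0.0110×(0.0641+0.0473)) = 0.003552/0.001225 = 2.90.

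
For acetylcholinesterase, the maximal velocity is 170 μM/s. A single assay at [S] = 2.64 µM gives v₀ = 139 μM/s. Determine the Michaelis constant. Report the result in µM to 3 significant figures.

v/Vmax = 139/170 = 0.8176 = [S]/(Km+[S]).
So Km + [S] = [S]/0.8176 = 3.229 µM, giving Km = 3.229 − 2.64 = 0.589 µM.

0.589 µM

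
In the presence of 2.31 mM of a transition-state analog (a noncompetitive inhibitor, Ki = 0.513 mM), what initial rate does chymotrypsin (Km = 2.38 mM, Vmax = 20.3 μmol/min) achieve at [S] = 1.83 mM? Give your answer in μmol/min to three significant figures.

α = 1 + [I]/Ki = 1 + 2.31/0.513 = 5.503.
For a noncompetitive inhibitor, Vmax is reduced to Vmax/α while Km is unchanged: Km,app = 2.38 mM, Vmax,app = 3.69 μmol/min.
v = Vmax,app·[S]/(Km,app + [S]) = 3.69 × 1.83/(2.38 + 1.83) = 1.60 μmol/min.

1.60 μmol/min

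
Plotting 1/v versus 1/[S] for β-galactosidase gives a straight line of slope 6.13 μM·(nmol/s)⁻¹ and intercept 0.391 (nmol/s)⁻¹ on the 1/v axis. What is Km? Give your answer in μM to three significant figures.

15.7 μM

y-intercept = 1/Vmax ⇒ Vmax = 2.56 nmol/s; slope = Km/Vmax ⇒ Km = slope × Vmax.
Km = 6.13 × 2.56 = 15.7 μM.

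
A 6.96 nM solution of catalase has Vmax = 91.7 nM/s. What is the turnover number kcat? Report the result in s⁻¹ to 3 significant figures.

13.2 s⁻¹

kcat = Vmax/[E]total = 91.7 nM/s / 6.96 nM = 13.2 s⁻¹.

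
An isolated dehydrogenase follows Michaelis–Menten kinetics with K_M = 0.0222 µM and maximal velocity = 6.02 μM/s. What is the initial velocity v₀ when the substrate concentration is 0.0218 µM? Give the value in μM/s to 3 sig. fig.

2.98 μM/s

[S]/(Km+[S]) = 0.0218/0.04400 = 0.4955, the fractional saturation.
v = 0.4955 × Vmax = 0.4955 × 6.02 = 2.98 μM/s.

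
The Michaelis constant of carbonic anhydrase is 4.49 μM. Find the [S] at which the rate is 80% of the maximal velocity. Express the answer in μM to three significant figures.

v/Vmax = [S]/(Km+[S]) = 0.8, so [S] = Km·0.8/(1 − 0.8) = 4.49 × 4.000.
[S] = 18.0 μM.

18.0 μM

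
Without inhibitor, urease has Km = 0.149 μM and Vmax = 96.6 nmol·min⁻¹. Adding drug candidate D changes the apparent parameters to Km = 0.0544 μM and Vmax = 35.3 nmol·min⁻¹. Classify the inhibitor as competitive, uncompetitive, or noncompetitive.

uncompetitive

Both Km and Vmax decrease by the same factor (~2.74-fold) — characteristic of uncompetitive inhibition.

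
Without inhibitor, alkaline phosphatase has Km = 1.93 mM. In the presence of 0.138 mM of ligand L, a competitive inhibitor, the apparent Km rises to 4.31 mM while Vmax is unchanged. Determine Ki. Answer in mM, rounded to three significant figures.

0.112 mM

Competitive: Km,app = α·Km with α = 1 + [I]/Ki.
α = Km,app/Km = 4.31/1.93 = 2.233.
Since α = 1 + [I]/Ki, [I]/Ki = 2.233 − 1 = 1.233 and Ki = 0.138/1.233 = 0.112 mM.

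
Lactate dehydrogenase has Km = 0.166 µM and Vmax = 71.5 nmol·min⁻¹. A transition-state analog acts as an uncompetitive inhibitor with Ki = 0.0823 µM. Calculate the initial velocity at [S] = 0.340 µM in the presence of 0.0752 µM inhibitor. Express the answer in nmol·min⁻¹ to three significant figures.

29.8 nmol·min⁻¹

With α = 1 + [I]/Ki = 1 + 0.0752/0.0823 = 1.914, the uncompetitive rate law is v = (Vmax/α)·[S] / (Km/α + [S]).
v = (71.5/1.914)×0.340 / (0.166/1.914 + 0.340) = 12.70/0.4267 = 29.8 nmol·min⁻¹.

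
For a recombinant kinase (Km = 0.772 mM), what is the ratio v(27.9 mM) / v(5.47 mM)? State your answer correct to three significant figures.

The fractional saturations are [S]/(Km+[S]) = 5.47/6.242 = 0.8763 and 27.9/28.67 = 0.9731.
v₂/v₁ is just their ratio: 0.9731/0.8763 = 1.11.

1.11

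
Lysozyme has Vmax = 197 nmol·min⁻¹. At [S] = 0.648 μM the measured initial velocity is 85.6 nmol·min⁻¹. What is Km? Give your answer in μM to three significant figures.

0.843 μM

v/Vmax = 85.6/197 = 0.4345 = [S]/(Km+[S]).
So Km + [S] = [S]/0.4345 = 1.491 μM, giving Km = 1.491 − 0.648 = 0.843 μM.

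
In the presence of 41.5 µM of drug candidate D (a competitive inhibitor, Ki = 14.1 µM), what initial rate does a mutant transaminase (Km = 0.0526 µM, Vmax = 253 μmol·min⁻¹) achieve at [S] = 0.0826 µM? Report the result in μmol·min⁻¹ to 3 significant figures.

72.1 μmol·min⁻¹

α = 1 + [I]/Ki = 1 + 41.5/14.1 = 3.943.
For a competitive inhibitor, Vmax is unchanged and the apparent Km becomes α·Km: Km,app = 0.207 µM, Vmax,app = 253 μmol·min⁻¹.
v = Vmax,app·[S]/(Km,app + [S]) = 253 × 0.0826/(0.207 + 0.0826) = 72.1 μmol·min⁻¹.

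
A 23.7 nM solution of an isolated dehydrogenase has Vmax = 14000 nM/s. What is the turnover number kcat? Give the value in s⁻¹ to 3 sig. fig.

kcat = Vmax/[E]total = 14000 nM/s / 23.7 nM = 591 s⁻¹.

591 s⁻¹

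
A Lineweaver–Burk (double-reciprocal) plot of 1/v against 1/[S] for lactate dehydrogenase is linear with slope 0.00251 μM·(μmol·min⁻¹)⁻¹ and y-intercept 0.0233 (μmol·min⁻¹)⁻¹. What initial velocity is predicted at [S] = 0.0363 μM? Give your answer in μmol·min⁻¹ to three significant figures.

10.8 μmol·min⁻¹

The y-intercept is 1/Vmax, so Vmax = 1/0.0233 = 42.9 μmol·min⁻¹.
The slope is Km/Vmax, so Km = 0.00251 × 42.9 = 0.108 μM.
Then v = 42.9 × 0.0363/(0.108 + 0.0363) = 10.8 μmol·min⁻¹.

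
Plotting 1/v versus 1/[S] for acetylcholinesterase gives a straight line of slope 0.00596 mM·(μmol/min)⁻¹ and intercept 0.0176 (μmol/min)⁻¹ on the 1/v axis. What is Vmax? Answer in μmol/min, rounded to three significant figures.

56.8 μmol/min

The y-intercept of a Lineweaver–Burk plot equals 1/Vmax, so Vmax = 1/0.0176 = 56.8 μmol/min.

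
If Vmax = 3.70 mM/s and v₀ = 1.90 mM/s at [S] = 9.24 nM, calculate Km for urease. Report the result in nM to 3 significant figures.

v/Vmax = 1.90/3.70 = 0.5135 = [S]/(Km+[S]).
So Km + [S] = [S]/0.5135 = 17.99 nM, giving Km = 17.99 − 9.24 = 8.75 nM.

8.75 nM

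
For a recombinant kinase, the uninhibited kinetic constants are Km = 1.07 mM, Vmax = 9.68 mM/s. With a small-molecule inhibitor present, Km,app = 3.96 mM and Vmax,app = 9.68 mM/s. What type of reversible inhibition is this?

competitive

Km increases (1.07 → 3.96 mM) while Vmax is unchanged — the hallmark of competitive inhibition.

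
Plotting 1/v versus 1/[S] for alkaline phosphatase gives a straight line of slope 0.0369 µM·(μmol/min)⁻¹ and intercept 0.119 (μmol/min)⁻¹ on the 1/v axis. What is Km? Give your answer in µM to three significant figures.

y-intercept = 1/Vmax ⇒ Vmax = 8.40 μmol/min; slope = Km/Vmax ⇒ Km = slope × Vmax.
Km = 0.0369 × 8.40 = 0.310 µM.

0.310 µM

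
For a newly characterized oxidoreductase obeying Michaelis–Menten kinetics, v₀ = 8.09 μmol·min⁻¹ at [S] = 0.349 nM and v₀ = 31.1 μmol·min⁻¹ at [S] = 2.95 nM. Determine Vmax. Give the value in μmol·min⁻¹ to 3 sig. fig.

From v = Vmax[S]/(Km+[S]), each point gives Vmax = v(Km+[S])/[S].
Equating: 8.09(Km+0.349)/0.349 = 31.1(Km+2.95)/2.95.
23.18·Km + 8.09 = 10.54·Km + 31.1, so (23.18 − 10.54)·Km = 31.1 − 8.09.
Km = 23.01/12.64 = 1.82 nM; then Vmax = 8.09(1.82+0.349)/0.349 = 50.3 μmol·min⁻¹.

50.3 μmol·min⁻¹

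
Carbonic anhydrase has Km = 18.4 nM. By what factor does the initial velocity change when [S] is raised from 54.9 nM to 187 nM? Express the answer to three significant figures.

1.22

The fractional saturations are [S]/(Km+[S]) = 54.9/73.30 = 0.7490 and 187/205.4 = 0.9104.
v₂/v₁ is just their ratio: 0.9104/0.7490 = 1.22.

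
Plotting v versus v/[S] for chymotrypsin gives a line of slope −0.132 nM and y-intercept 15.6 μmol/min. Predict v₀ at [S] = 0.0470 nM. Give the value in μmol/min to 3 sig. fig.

In the Eadie–Hofstee form v = Vmax − Km·(v/[S]), the slope is −Km and the intercept is Vmax, so Km = 0.132 nM and Vmax = 15.6 μmol/min.
v = 15.6 × 0.0470/(0.132 + 0.0470) = 4.10 μmol/min.

4.10 μmol/min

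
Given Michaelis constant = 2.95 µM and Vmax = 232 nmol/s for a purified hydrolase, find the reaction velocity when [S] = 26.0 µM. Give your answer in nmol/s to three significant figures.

208 nmol/s

v = Vmax·[S]/(Km + [S]) = 232 × 26.0 / (2.95 + 26.0)
  = 6032 / 28.95 = 208 nmol/s.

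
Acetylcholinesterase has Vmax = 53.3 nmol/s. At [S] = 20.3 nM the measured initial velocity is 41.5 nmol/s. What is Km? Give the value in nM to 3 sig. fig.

From v = Vmax[S]/(Km+[S]), Km = [S](Vmax − v)/v.
Km = 20.3 × (53.3 − 41.5) / 41.5 = 239.5/41.5 = 5.77 nM.

5.77 nM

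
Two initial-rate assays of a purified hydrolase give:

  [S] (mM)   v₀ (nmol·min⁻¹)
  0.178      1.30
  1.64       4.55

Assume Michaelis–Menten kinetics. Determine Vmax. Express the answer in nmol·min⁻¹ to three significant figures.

6.54 nmol·min⁻¹

From v = Vmax[S]/(Km+[S]), each point gives Vmax = v(Km+[S])/[S].
Equating: 1.30(Km+0.178)/0.178 = 4.55(Km+1.64)/1.64.
7.303·Km + 1.30 = 2.774·Km + 4.55, so (7.303 − 2.774)·Km = 4.55 − 1.30.
Km = 3.250/4.529 = 0.718 mM; then Vmax = 1.30(0.718+0.178)/0.178 = 6.54 nmol·min⁻¹.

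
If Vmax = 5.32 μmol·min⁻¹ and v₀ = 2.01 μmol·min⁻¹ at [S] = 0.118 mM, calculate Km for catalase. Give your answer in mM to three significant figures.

v/Vmax = 2.01/5.32 = 0.3778 = [S]/(Km+[S]).
So Km + [S] = [S]/0.3778 = 0.3123 mM, giving Km = 0.3123 − 0.118 = 0.194 mM.

0.194 mM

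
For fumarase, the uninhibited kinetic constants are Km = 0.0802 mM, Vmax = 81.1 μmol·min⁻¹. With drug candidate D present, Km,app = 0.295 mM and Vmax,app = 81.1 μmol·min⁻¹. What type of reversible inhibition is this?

competitive

Km increases (0.0802 → 0.295 mM) while Vmax is unchanged — the hallmark of competitive inhibition.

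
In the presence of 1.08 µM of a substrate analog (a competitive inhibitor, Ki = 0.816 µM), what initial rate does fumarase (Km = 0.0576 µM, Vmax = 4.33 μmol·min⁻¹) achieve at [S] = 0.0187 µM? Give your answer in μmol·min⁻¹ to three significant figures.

0.531 μmol·min⁻¹

With α = 1 + [I]/Ki = 1 + 1.08/0.816 = 2.324, the competitive rate law is v = Vmax[S] / (αKm + [S]).
v = 4.33×0.0187 / (2.324×0.0576 + 0.0187) = 0.08097/0.1525 = 0.531 μmol·min⁻¹.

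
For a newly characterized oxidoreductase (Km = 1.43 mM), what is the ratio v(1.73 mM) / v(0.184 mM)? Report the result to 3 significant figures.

4.80

The fractional saturations are [S]/(Km+[S]) = 0.184/1.614 = 0.1140 and 1.73/3.160 = 0.5475.
v₂/v₁ is just their ratio: 0.5475/0.1140 = 4.80.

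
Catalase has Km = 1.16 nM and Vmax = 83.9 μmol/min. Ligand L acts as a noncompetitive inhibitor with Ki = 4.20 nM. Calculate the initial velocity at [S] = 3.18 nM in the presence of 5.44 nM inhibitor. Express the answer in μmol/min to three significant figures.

26.8 μmol/min

With α = 1 + [I]/Ki = 1 + 5.44/4.20 = 2.295, the noncompetitive rate law is v = (Vmax/α)·[S] / (Km + [S]).
v = (83.9/2.295)×3.18 / (1.16 + 3.18) = 116.2/4.340 = 26.8 μmol/min.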